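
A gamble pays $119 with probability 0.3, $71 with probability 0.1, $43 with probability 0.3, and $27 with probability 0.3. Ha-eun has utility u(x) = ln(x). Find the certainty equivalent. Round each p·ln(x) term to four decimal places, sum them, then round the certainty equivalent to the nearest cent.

$53.37

E[u] = 0.3·ln(119) + 0.1·ln(71) + 0.3·ln(43) + 0.3·ln(27) = 1.4337 + 0.4263 + 1.1284 + 0.9888 = 3.9772
CE = e^3.9772 ≈ 53.37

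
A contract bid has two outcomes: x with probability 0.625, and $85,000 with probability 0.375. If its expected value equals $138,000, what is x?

x = $169,800

0.625·x + 0.375·85000 = 138000
0.625·x = 138000 − 31875 = 106125
x = 106125 / 0.625 = 169800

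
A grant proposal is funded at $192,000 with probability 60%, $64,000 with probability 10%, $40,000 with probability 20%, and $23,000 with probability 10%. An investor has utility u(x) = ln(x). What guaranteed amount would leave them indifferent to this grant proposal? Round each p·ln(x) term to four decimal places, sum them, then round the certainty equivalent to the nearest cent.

E[u] = 0.6·ln(192000) + 0.1·ln(64000) + 0.2·ln(40000) + 0.1·ln(23000) = 7.2992 + 1.1067 + 2.1193 + 1.0043 = 11.5295
CE = e^11.5295 ≈ 101671.27

$101,671.27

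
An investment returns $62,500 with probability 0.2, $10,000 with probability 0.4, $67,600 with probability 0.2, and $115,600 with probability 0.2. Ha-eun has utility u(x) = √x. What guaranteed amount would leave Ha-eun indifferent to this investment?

E[u] = 0.2·√62500 + 0.4·√10000 + 0.2·√67600 + 0.2·√115600 = 0.2·250 + 0.4·100 + 0.2·260 + 0.2·340 = 210
CE = (210)² = 44100

$44,100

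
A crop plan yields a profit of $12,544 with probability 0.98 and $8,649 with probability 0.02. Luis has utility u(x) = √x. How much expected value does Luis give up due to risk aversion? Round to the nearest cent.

E[u] = 0.98·√12544 + 0.02·√8649 = 0.98·112 + 0.02·93 = 111.62
CE = (111.62)² = 12459.0244
Risk premium = EV − CE = 12466.1 − 12459.0244 = 7.0756

$7.08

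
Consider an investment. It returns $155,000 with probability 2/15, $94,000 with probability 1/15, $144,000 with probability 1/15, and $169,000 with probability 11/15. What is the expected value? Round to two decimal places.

$160,466.67

EV = 2/15 × 155000 + 1/15 × 94000 + 1/15 × 144000 + 11/15 × 169000 = 20666.6667 + 6266.6667 + 9600 + 123933.3333 = 160466.6667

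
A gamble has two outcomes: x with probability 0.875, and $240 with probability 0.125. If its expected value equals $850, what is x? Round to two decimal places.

x = $937.14

0.875·x + 0.125·240 = 850
0.875·x = 850 − 30 = 820
x = 820 / 0.875 = 937.1429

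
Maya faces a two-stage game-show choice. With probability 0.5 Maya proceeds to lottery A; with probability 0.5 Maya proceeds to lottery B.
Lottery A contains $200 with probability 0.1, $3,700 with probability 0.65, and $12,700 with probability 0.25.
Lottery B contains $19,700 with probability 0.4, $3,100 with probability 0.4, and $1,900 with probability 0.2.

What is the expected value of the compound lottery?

EV(A) = 0.1 × 200 + 0.65 × 3700 + 0.25 × 12700 = 20 + 2405 + 3175 = 5600
EV(B) = 0.4 × 19700 + 0.4 × 3100 + 0.2 × 1900 = 7880 + 1240 + 380 = 9500
Overall = 0.5 × 5600 + 0.5 × 9500 = 2800 + 4750 = 7550

$7,550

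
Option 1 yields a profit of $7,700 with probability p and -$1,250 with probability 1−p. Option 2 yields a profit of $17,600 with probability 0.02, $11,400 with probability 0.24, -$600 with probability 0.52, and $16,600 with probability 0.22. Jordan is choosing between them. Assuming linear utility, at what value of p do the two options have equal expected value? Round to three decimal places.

p = 0.858

EV(Option 2) = 0.02 × 17600 + 0.24 × 11400 + 0.52 × (-600) + 0.22 × 16600 = 352 + 2736 − 312 + 3652 = 6428
p·7700 + (1−p)·(-1250) = 6428
8950p − 1250 = 6428
p = (6428 + 1250) / 8950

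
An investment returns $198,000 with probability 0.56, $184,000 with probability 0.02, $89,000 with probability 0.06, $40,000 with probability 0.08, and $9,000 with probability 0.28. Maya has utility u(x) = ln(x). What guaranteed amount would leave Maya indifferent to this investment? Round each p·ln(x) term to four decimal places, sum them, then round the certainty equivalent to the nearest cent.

E[u] = 0.56·ln(198000) + 0.02·ln(184000) + 0.06·ln(89000) + 0.08·ln(40000) + 0.28·ln(9000) = 6.8298 + 0.2425 + 0.6838 + 0.8477 + 2.5494 = 11.1532
CE = e^11.1532 ≈ 69786.79

$69,786.79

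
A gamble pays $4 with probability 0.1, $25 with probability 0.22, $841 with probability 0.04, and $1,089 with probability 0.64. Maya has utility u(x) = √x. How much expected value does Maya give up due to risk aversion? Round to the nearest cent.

$180.48

E[u] = 0.1·√4 + 0.22·√25 + 0.04·√841 + 0.64·√1089 = 0.1·2 + 0.22·5 + 0.04·29 + 0.64·33 = 23.58
CE = (23.58)² = 556.0164
Risk premium = EV − CE = 736.5 − 556.0164 = 180.4836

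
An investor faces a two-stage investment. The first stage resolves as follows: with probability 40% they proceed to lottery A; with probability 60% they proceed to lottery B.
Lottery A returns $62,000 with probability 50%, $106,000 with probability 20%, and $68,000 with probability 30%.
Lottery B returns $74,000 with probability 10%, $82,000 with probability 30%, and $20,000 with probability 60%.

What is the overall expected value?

$55,440

EV(A) = 0.5 × 62000 + 0.2 × 106000 + 0.3 × 68000 = 31000 + 21200 + 20400 = 72600
EV(B) = 0.1 × 74000 + 0.3 × 82000 + 0.6 × 20000 = 7400 + 24600 + 12000 = 44000
Overall = 0.4 × 72600 + 0.6 × 44000 = 29040 + 26400 = 55440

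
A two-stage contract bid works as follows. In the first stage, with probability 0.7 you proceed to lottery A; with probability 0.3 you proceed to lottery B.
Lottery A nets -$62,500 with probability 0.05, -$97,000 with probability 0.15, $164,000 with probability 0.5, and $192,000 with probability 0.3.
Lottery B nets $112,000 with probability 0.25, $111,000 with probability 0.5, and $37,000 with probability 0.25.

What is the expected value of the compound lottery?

$113,172.50

EV(A) = 0.05 × (-62500) + 0.15 × (-97000) + 0.5 × 164000 + 0.3 × 192000 = -3125 − 14550 + 82000 + 57600 = 121925
EV(B) = 0.25 × 112000 + 0.5 × 111000 + 0.25 × 37000 = 28000 + 55500 + 9250 = 92750
Overall = 0.7 × 121925 + 0.3 × 92750 = 85347.5 + 27825 = 113172.5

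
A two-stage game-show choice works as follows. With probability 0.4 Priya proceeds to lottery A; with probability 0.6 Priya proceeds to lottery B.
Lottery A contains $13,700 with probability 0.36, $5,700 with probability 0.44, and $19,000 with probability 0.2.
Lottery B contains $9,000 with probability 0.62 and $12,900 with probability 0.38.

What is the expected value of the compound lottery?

EV(A) = 0.36 × 13700 + 0.44 × 5700 + 0.2 × 19000 = 4932 + 2508 + 3800 = 11240
EV(B) = 0.62 × 9000 + 0.38 × 12900 = 5580 + 4902 = 10482
Overall = 0.4 × 11240 + 0.6 × 10482 = 4496 + 6289.2 = 10785.2

$10,785.20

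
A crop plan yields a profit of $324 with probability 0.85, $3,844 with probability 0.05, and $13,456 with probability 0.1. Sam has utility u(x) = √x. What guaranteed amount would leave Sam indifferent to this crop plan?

E[u] = 0.85·√324 + 0.05·√3844 + 0.1·√13456 = 0.85·18 + 0.05·62 + 0.1·116 = 30
CE = (30)² = 900

$900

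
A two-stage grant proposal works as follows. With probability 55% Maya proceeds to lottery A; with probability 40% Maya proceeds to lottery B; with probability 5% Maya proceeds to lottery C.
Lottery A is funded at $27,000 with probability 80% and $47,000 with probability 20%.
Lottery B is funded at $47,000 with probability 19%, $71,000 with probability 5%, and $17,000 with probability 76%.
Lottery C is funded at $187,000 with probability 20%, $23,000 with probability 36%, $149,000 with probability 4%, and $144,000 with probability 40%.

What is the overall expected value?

$32,672

EV(A) = 0.8 × 27000 + 0.2 × 47000 = 21600 + 9400 = 31000
EV(B) = 0.19 × 47000 + 0.05 × 71000 + 0.76 × 17000 = 8930 + 3550 + 12920 = 25400
EV(C) = 0.2 × 187000 + 0.36 × 23000 + 0.04 × 149000 + 0.4 × 144000 = 37400 + 8280 + 5960 + 57600 = 109240
Overall = 0.55 × 31000 + 0.4 × 25400 + 0.05 × 109240 = 17050 + 10160 + 5462 = 32672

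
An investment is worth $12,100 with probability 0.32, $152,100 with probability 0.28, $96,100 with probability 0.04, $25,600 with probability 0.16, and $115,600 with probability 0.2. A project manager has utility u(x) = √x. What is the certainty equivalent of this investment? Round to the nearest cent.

E[u] = 0.32·√12100 + 0.28·√152100 + 0.04·√96100 + 0.16·√25600 + 0.2·√115600 = 0.32·110 + 0.28·390 + 0.04·310 + 0.16·160 + 0.2·340 = 250.4
CE = (250.4)² = 62700.16

$62,700.16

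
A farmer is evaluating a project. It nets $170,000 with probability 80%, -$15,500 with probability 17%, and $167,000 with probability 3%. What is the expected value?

$138,375

EV = 0.8 × 170000 + 0.17 × (-15500) + 0.03 × 167000 = 136000 − 2635 + 5010 = 138375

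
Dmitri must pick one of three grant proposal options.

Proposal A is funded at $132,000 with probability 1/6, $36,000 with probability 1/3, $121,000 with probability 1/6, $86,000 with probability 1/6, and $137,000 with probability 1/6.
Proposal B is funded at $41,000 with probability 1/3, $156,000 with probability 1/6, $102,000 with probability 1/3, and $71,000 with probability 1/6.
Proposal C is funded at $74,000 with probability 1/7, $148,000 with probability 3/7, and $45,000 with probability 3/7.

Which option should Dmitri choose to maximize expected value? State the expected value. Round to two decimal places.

Proposal A = 1/6 × 132000 + 1/3 × 36000 + 1/6 × 121000 + 1/6 × 86000 + 1/6 × 137000 = 22000 + 12000 + 20166.6667 + 14333.3333 + 22833.3333 = 91333.3333
Proposal B = 1/3 × 41000 + 1/6 × 156000 + 1/3 × 102000 + 1/6 × 71000 = 13666.6667 + 26000 + 34000 + 11833.3333 = 85500
Proposal C = 1/7 × 74000 + 3/7 × 148000 + 3/7 × 45000 = 10571.4286 + 63428.5714 + 19285.7143 = 93285.7143

Proposal C ($93,285.71)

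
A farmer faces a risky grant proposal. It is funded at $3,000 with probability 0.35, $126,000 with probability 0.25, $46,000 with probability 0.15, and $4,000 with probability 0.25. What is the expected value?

$40,450

EV = 0.35 × 3000 + 0.25 × 126000 + 0.15 × 46000 + 0.25 × 4000 = 1050 + 31500 + 6900 + 1000 = 40450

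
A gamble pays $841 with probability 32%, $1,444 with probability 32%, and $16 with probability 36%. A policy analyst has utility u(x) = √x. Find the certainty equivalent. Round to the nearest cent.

E[u] = 0.32·√841 + 0.32·√1444 + 0.36·√16 = 0.32·29 + 0.32·38 + 0.36·4 = 22.88
CE = (22.88)² = 523.4944

$523.49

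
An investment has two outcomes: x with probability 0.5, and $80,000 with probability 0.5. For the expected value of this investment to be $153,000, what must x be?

0.5·x + 0.5·80000 = 153000
0.5·x = 153000 − 40000 = 113000
x = 113000 / 0.5 = 226000

x = $226,000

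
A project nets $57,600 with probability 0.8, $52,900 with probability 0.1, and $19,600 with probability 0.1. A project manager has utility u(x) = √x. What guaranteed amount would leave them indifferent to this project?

$52,441

E[u] = 0.8·√57600 + 0.1·√52900 + 0.1·√19600 = 0.8·240 + 0.1·230 + 0.1·140 = 229
CE = (229)² = 52441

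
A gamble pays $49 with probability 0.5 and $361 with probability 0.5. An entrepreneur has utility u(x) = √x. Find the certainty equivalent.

$169

E[u] = 0.5·√49 + 0.5·√361 = 0.5·7 + 0.5·19 = 13
CE = (13)² = 169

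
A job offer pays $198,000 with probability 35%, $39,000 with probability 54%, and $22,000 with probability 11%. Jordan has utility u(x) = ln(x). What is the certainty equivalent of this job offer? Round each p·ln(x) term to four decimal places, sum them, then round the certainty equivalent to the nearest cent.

$64,666.59

E[u] = 0.35·ln(198000) + 0.54·ln(39000) + 0.11·ln(22000) = 4.2686 + 5.7085 + 1.0999 = 11.0770
CE = e^11.0770 ≈ 64666.59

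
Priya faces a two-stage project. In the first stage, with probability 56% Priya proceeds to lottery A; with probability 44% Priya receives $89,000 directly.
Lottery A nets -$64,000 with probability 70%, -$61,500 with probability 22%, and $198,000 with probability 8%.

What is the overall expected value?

EV(A) = 0.7 × (-64000) + 0.22 × (-61500) + 0.08 × 198000 = -44800 − 13530 + 15840 = -42490
Branch B: 89000 (certain)
Overall = 0.56 × (-42490) + 0.44 × 89000 = -23794.4 + 39160 = 15365.6

$15,365.60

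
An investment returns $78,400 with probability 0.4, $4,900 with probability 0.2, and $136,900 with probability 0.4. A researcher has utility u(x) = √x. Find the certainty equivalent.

$75,076

E[u] = 0.4·√78400 + 0.2·√4900 + 0.4·√136900 = 0.4·280 + 0.2·70 + 0.4·370 = 274
CE = (274)² = 75076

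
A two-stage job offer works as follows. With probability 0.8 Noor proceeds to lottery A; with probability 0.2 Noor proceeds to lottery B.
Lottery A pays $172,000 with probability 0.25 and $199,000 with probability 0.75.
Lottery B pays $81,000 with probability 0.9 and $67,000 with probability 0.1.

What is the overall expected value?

$169,720

EV(A) = 0.25 × 172000 + 0.75 × 199000 = 43000 + 149250 = 192250
EV(B) = 0.9 × 81000 + 0.1 × 67000 = 72900 + 6700 = 79600
Overall = 0.8 × 192250 + 0.2 × 79600 = 153800 + 15920 = 169720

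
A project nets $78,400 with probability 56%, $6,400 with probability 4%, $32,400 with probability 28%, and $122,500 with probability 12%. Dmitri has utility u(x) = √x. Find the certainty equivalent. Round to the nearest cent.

E[u] = 0.56·√78400 + 0.04·√6400 + 0.28·√32400 + 0.12·√122500 = 0.56·280 + 0.04·80 + 0.28·180 + 0.12·350 = 252.4
CE = (252.4)² = 63705.76

$63,705.76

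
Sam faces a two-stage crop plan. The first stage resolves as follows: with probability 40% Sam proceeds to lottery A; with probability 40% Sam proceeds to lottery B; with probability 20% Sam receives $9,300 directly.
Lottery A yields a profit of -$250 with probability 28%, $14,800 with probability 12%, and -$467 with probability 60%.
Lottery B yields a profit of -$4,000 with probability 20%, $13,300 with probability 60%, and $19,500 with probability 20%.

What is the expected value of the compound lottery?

$6,862.32

EV(A) = 0.28 × (-250) + 0.12 × 14800 + 0.6 × (-467) = -70 + 1776 − 280.2 = 1425.8
EV(B) = 0.2 × (-4000) + 0.6 × 13300 + 0.2 × 19500 = -800 + 7980 + 3900 = 11080
Branch C: 9300 (certain)
Overall = 0.4 × 1425.8 + 0.4 × 11080 + 0.2 × 9300 = 570.32 + 4432 + 1860 = 6862.32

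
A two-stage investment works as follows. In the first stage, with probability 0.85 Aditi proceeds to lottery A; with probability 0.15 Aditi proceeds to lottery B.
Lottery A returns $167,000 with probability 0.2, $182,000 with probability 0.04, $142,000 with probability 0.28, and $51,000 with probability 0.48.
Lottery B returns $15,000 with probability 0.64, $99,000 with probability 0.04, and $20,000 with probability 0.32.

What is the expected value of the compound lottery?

EV(A) = 0.2 × 167000 + 0.04 × 182000 + 0.28 × 142000 + 0.48 × 51000 = 33400 + 7280 + 39760 + 24480 = 104920
EV(B) = 0.64 × 15000 + 0.04 × 99000 + 0.32 × 20000 = 9600 + 3960 + 6400 = 19960
Overall = 0.85 × 104920 + 0.15 × 19960 = 89182 + 2994 = 92176

$92,176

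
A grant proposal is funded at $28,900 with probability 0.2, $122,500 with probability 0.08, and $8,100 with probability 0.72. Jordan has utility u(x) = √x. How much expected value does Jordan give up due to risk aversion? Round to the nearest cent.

E[u] = 0.2·√28900 + 0.08·√122500 + 0.72·√8100 = 0.2·170 + 0.08·350 + 0.72·90 = 126.8
CE = (126.8)² = 16078.24
Risk premium = EV − CE = 21412 − 16078.24 = 5333.76

$5,333.76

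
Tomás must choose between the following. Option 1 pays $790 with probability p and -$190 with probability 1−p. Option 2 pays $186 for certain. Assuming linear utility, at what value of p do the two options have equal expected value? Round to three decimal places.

p·790 + (1−p)·(-190) = 186
980p − 190 = 186
p = (186 + 190) / 980

p = 0.384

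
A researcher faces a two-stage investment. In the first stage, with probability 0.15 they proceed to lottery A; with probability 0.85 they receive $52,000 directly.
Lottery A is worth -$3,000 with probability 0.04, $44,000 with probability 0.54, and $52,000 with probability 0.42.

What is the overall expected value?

EV(A) = 0.04 × (-3000) + 0.54 × 44000 + 0.42 × 52000 = -120 + 23760 + 21840 = 45480
Branch B: 52000 (certain)
Overall = 0.15 × 45480 + 0.85 × 52000 = 6822 + 44200 = 51022

$51,022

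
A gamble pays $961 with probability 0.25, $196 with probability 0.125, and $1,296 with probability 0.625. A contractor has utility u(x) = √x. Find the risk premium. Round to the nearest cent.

$50.75

E[u] = 0.25·√961 + 0.125·√196 + 0.625·√1296 = 0.25·31 + 0.125·14 + 0.625·36 = 32
CE = (32)² = 1024
Risk premium = EV − CE = 1074.75 − 1024 = 50.75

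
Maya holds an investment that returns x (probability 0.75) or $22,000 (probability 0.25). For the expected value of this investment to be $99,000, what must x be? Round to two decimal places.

x = $124,666.67

0.75·x + 0.25·22000 = 99000
0.75·x = 99000 − 5500 = 93500
x = 93500 / 0.75 = 124666.6667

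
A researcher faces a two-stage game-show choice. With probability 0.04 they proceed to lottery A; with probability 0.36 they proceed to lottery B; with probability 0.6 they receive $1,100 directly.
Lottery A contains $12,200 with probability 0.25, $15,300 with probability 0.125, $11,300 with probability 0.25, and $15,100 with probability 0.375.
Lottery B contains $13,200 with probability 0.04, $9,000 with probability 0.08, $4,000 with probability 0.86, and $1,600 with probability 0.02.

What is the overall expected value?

$2,897.20

EV(A) = 0.25 × 12200 + 0.125 × 15300 + 0.25 × 11300 + 0.375 × 15100 = 3050 + 1912.5 + 2825 + 5662.5 = 13450
EV(B) = 0.04 × 13200 + 0.08 × 9000 + 0.86 × 4000 + 0.02 × 1600 = 528 + 720 + 3440 + 32 = 4720
Branch C: 1100 (certain)
Overall = 0.04 × 13450 + 0.36 × 4720 + 0.6 × 1100 = 538 + 1699.2 + 660 = 2897.2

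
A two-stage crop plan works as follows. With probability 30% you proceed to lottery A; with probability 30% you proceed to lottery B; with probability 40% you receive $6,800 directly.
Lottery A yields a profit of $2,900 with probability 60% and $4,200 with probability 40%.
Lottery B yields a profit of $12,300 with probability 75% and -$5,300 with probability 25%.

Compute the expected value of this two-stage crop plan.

$6,116

EV(A) = 0.6 × 2900 + 0.4 × 4200 = 1740 + 1680 = 3420
EV(B) = 0.75 × 12300 + 0.25 × (-5300) = 9225 − 1325 = 7900
Branch C: 6800 (certain)
Overall = 0.3 × 3420 + 0.3 × 7900 + 0.4 × 6800 = 1026 + 2370 + 2720 = 6116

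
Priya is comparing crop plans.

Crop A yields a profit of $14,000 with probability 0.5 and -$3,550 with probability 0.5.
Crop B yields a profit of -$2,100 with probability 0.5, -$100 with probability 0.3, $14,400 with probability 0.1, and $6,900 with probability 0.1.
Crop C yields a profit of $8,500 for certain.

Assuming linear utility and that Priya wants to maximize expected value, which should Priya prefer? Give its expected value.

Crop C ($8,500)

Crop A = 0.5 × 14000 + 0.5 × (-3550) = 7000 − 1775 = 5225
Crop B = 0.5 × (-2100) + 0.3 × (-100) + 0.1 × 14400 + 0.1 × 6900 = -1050 − 30 + 1440 + 690 = 1050
Crop C: 8500 (certain)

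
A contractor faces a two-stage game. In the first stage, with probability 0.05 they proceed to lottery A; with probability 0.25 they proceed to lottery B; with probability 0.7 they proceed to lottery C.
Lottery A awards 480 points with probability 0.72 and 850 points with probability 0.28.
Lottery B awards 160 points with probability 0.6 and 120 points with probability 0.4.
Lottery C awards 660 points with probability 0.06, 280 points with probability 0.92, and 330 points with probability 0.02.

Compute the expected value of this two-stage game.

277.84 points

EV(A) = 0.72 × 480 + 0.28 × 850 = 345.6 + 238 = 583.6
EV(B) = 0.6 × 160 + 0.4 × 120 = 96 + 48 = 144
EV(C) = 0.06 × 660 + 0.92 × 280 + 0.02 × 330 = 39.6 + 257.6 + 6.6 = 303.8
Overall = 0.05 × 583.6 + 0.25 × 144 + 0.7 × 303.8 = 29.18 + 36 + 212.66 = 277.84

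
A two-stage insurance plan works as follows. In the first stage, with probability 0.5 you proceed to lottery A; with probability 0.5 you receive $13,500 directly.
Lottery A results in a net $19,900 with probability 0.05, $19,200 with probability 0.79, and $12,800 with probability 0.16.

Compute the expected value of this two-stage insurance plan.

$15,855.50

EV(A) = 0.05 × 19900 + 0.79 × 19200 + 0.16 × 12800 = 995 + 15168 + 2048 = 18211
Branch B: 13500 (certain)
Overall = 0.5 × 18211 + 0.5 × 13500 = 9105.5 + 6750 = 15855.5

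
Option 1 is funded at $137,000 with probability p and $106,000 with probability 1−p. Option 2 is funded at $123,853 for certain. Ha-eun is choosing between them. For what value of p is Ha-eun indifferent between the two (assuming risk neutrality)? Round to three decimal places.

p = 0.576

p·137000 + (1−p)·106000 = 123853
31000p + 106000 = 123853
p = (123853 − 106000) / 31000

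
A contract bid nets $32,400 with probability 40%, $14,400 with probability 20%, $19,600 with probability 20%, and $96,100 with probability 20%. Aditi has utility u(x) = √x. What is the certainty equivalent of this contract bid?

$34,596

E[u] = 0.4·√32400 + 0.2·√14400 + 0.2·√19600 + 0.2·√96100 = 0.4·180 + 0.2·120 + 0.2·140 + 0.2·310 = 186
CE = (186)² = 34596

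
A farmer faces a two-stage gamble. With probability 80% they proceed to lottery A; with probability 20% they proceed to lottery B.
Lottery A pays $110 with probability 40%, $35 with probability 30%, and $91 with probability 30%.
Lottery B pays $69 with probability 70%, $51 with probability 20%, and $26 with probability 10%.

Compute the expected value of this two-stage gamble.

$77.66

EV(A) = 0.4 × 110 + 0.3 × 35 + 0.3 × 91 = 44 + 10.5 + 27.3 = 81.8
EV(B) = 0.7 × 69 + 0.2 × 51 + 0.1 × 26 = 48.3 + 10.2 + 2.6 = 61.1
Overall = 0.8 × 81.8 + 0.2 × 61.1 = 65.44 + 12.22 = 77.66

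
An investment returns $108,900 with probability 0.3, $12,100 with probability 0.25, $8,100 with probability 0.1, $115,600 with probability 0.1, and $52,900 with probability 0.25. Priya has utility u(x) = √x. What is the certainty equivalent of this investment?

$51,529

E[u] = 0.3·√108900 + 0.25·√12100 + 0.1·√8100 + 0.1·√115600 + 0.25·√52900 = 0.3·330 + 0.25·110 + 0.1·90 + 0.1·340 + 0.25·230 = 227
CE = (227)² = 51529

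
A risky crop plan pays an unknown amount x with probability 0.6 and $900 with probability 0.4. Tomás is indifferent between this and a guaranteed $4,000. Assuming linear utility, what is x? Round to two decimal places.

x = $6,066.67

0.6·x + 0.4·900 = 4000
0.6·x = 4000 − 360 = 3640
x = 3640 / 0.6 = 6066.6667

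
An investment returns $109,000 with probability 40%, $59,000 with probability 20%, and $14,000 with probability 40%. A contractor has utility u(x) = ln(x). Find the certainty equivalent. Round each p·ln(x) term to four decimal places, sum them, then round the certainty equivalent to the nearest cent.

E[u] = 0.4·ln(109000) + 0.2·ln(59000) + 0.4·ln(14000) = 4.6396 + 2.1971 + 3.8187 = 10.6554
CE = e^10.6554 ≈ 42421.05

$42,421.05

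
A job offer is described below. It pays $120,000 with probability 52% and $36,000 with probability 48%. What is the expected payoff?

EV = 0.52 × 120000 + 0.48 × 36000 = 62400 + 17280 = 79680

$79,680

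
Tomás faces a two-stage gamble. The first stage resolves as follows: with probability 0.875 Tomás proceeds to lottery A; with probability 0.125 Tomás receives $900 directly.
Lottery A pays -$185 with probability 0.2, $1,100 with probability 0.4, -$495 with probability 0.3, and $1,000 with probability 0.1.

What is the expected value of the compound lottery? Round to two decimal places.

EV(A) = 0.2 × (-185) + 0.4 × 1100 + 0.3 × (-495) + 0.1 × 1000 = -37 + 440 − 148.5 + 100 = 354.5
Branch B: 900 (certain)
Overall = 0.875 × 354.5 + 0.125 × 900 = 310.1875 + 112.5 = 422.6875

$422.69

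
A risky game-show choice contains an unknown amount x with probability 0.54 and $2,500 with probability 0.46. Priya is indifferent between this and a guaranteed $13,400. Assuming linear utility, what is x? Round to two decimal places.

x = $22,685.19

0.54·x + 0.46·2500 = 13400
0.54·x = 13400 − 1150 = 12250
x = 12250 / 0.54 = 22685.1852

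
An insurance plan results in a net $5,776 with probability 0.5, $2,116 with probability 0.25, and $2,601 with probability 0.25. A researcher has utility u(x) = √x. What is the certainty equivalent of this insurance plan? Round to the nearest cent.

$3,875.06

E[u] = 0.5·√5776 + 0.25·√2116 + 0.25·√2601 = 0.5·76 + 0.25·46 + 0.25·51 = 62.25
CE = (62.25)² = 3875.0625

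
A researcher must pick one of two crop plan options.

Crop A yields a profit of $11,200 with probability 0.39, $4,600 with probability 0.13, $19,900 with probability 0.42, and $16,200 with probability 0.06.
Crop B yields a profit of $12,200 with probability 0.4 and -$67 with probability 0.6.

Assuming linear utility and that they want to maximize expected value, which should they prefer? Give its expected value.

Crop A ($14,296)

Crop A = 0.39 × 11200 + 0.13 × 4600 + 0.42 × 19900 + 0.06 × 16200 = 4368 + 598 + 8358 + 972 = 14296
Crop B = 0.4 × 12200 + 0.6 × (-67) = 4880 − 40.2 = 4839.8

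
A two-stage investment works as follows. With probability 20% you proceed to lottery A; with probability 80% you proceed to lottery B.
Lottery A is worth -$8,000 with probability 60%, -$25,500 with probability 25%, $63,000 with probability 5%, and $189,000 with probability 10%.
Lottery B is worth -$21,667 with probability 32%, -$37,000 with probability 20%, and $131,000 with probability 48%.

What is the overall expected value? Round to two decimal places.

$41,012.25

EV(A) = 0.6 × (-8000) + 0.25 × (-25500) + 0.05 × 63000 + 0.1 × 189000 = -4800 − 6375 + 3150 + 18900 = 10875
EV(B) = 0.32 × (-21667) + 0.2 × (-37000) + 0.48 × 131000 = -6933.44 − 7400 + 62880 = 48546.56
Overall = 0.2 × 10875 + 0.8 × 48546.56 = 2175 + 38837.248 = 41012.248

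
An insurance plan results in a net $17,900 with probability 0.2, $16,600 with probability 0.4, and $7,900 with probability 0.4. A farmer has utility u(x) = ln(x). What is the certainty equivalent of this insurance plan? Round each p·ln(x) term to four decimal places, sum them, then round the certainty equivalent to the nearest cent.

E[u] = 0.2·ln(17900) + 0.4·ln(16600) + 0.4·ln(7900) = 1.9585 + 3.8869 + 3.5898 = 9.4352
CE = e^9.4352 ≈ 12521.47

$12,521.47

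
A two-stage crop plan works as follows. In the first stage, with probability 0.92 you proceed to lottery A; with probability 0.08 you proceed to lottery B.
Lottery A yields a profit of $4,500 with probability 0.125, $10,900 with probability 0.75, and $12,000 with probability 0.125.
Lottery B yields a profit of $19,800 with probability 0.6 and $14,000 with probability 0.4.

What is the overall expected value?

$10,816.90

EV(A) = 0.125 × 4500 + 0.75 × 10900 + 0.125 × 12000 = 562.5 + 8175 + 1500 = 10237.5
EV(B) = 0.6 × 19800 + 0.4 × 14000 = 11880 + 5600 = 17480
Overall = 0.92 × 10237.5 + 0.08 × 17480 = 9418.5 + 1398.4 = 10816.9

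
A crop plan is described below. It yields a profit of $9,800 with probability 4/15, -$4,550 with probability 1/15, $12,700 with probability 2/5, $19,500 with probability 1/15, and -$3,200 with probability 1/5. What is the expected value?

$8,050

EV = 4/15 × 9800 + 1/15 × (-4550) + 2/5 × 12700 + 1/15 × 19500 + 1/5 × (-3200) = 2613.3333 − 303.3333 + 5080 + 1300 − 640 = 8050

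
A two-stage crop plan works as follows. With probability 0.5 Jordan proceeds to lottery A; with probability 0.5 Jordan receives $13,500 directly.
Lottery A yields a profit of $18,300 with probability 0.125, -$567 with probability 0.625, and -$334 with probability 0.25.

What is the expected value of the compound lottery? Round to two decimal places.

$7,674.81

EV(A) = 0.125 × 18300 + 0.625 × (-567) + 0.25 × (-334) = 2287.5 − 354.375 − 83.5 = 1849.625
Branch B: 13500 (certain)
Overall = 0.5 × 1849.625 + 0.5 × 13500 = 924.8125 + 6750 = 7674.8125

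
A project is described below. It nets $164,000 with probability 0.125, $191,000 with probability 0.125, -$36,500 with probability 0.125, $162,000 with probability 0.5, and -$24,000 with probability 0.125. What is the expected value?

$117,812.50

EV = 0.125 × 164000 + 0.125 × 191000 + 0.125 × (-36500) + 0.5 × 162000 + 0.125 × (-24000) = 20500 + 23875 − 4562.5 + 81000 − 3000 = 117812.5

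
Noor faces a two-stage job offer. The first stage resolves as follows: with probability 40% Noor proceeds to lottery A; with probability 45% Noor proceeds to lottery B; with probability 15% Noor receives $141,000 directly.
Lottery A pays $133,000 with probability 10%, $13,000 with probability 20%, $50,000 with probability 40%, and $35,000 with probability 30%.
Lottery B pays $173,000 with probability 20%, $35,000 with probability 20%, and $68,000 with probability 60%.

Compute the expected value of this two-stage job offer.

EV(A) = 0.1 × 133000 + 0.2 × 13000 + 0.4 × 50000 + 0.3 × 35000 = 13300 + 2600 + 20000 + 10500 = 46400
EV(B) = 0.2 × 173000 + 0.2 × 35000 + 0.6 × 68000 = 34600 + 7000 + 40800 = 82400
Branch C: 141000 (certain)
Overall = 0.4 × 46400 + 0.45 × 82400 + 0.15 × 141000 = 18560 + 37080 + 21150 = 76790

$76,790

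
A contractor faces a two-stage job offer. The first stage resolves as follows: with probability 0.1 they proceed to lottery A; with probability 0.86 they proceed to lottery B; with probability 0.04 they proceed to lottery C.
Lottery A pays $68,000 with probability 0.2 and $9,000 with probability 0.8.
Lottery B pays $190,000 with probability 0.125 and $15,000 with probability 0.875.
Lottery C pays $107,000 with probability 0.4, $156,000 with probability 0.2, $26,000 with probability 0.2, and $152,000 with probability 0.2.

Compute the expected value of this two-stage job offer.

EV(A) = 0.2 × 68000 + 0.8 × 9000 = 13600 + 7200 = 20800
EV(B) = 0.125 × 190000 + 0.875 × 15000 = 23750 + 13125 = 36875
EV(C) = 0.4 × 107000 + 0.2 × 156000 + 0.2 × 26000 + 0.2 × 152000 = 42800 + 31200 + 5200 + 30400 = 109600
Overall = 0.1 × 20800 + 0.86 × 36875 + 0.04 × 109600 = 2080 + 31712.5 + 4384 = 38176.5

$38,176.50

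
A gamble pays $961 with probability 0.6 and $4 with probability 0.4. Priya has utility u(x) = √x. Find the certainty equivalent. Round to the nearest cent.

$376.36

E[u] = 0.6·√961 + 0.4·√4 = 0.6·31 + 0.4·2 = 19.4
CE = (19.4)² = 376.36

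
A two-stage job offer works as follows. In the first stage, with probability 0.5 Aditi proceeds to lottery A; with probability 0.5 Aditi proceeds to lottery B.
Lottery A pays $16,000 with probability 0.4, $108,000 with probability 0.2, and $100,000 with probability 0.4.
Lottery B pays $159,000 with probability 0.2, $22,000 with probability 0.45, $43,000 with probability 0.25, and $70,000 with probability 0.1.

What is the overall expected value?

$63,725

EV(A) = 0.4 × 16000 + 0.2 × 108000 + 0.4 × 100000 = 6400 + 21600 + 40000 = 68000
EV(B) = 0.2 × 159000 + 0.45 × 22000 + 0.25 × 43000 + 0.1 × 70000 = 31800 + 9900 + 10750 + 7000 = 59450
Overall = 0.5 × 68000 + 0.5 × 59450 = 34000 + 29725 = 63725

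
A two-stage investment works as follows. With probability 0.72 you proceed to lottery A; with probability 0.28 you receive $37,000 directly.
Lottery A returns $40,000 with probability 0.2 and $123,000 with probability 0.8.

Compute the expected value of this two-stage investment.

$86,968

EV(A) = 0.2 × 40000 + 0.8 × 123000 = 8000 + 98400 = 106400
Branch B: 37000 (certain)
Overall = 0.72 × 106400 + 0.28 × 37000 = 76608 + 10360 = 86968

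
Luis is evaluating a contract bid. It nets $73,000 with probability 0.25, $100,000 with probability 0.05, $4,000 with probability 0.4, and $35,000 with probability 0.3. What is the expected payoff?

$35,350

EV = 0.25 × 73000 + 0.05 × 100000 + 0.4 × 4000 + 0.3 × 35000 = 18250 + 5000 + 1600 + 10500 = 35350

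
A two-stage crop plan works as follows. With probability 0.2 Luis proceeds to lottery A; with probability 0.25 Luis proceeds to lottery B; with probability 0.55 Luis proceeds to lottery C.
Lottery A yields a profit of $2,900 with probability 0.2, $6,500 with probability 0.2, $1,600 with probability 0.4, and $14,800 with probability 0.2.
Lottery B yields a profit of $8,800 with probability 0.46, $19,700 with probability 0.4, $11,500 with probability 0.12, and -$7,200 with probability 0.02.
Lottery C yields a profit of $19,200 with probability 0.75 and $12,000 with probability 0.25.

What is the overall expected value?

EV(A) = 0.2 × 2900 + 0.2 × 6500 + 0.4 × 1600 + 0.2 × 14800 = 580 + 1300 + 640 + 2960 = 5480
EV(B) = 0.46 × 8800 + 0.4 × 19700 + 0.12 × 11500 + 0.02 × (-7200) = 4048 + 7880 + 1380 − 144 = 13164
EV(C) = 0.75 × 19200 + 0.25 × 12000 = 14400 + 3000 = 17400
Overall = 0.2 × 5480 + 0.25 × 13164 + 0.55 × 17400 = 1096 + 3291 + 9570 = 13957

$13,957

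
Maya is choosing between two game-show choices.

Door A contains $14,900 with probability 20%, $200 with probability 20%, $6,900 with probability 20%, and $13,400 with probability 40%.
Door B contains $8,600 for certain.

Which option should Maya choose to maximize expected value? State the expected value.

Door A = 0.2 × 14900 + 0.2 × 200 + 0.2 × 6900 + 0.4 × 13400 = 2980 + 40 + 1380 + 5360 = 9760
Door B: 8600 (certain)

Door A ($9,760)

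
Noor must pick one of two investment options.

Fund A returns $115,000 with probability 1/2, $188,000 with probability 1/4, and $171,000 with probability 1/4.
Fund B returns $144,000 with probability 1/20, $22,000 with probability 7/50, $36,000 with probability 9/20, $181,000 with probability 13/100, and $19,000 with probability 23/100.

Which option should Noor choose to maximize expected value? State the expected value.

Fund A ($147,250)

Fund A = 1/2 × 115000 + 1/4 × 188000 + 1/4 × 171000 = 57500 + 47000 + 42750 = 147250
Fund B = 1/20 × 144000 + 7/50 × 22000 + 9/20 × 36000 + 13/100 × 181000 + 23/100 × 19000 = 7200 + 3080 + 16200 + 23530 + 4370 = 54380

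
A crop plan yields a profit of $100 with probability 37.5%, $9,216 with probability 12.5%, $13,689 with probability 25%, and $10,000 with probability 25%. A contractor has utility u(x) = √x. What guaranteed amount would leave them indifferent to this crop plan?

$4,900

E[u] = 0.375·√100 + 0.125·√9216 + 0.25·√13689 + 0.25·√10000 = 0.375·10 + 0.125·96 + 0.25·117 + 0.25·100 = 70
CE = (70)² = 4900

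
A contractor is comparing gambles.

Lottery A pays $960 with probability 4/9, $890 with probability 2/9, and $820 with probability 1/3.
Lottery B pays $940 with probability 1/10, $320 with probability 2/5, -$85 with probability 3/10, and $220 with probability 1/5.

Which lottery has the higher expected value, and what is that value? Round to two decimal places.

Lottery A ($897.78)

Lottery A = 4/9 × 960 + 2/9 × 890 + 1/3 × 820 = 426.6667 + 197.7778 + 273.3333 = 897.7778
Lottery B = 1/10 × 940 + 2/5 × 320 + 3/10 × (-85) + 1/5 × 220 = 94 + 128 − 25.5 + 44 = 240.5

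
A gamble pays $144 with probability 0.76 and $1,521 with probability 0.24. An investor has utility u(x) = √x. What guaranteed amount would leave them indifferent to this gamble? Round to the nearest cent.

E[u] = 0.76·√144 + 0.24·√1521 = 0.76·12 + 0.24·39 = 18.48
CE = (18.48)² = 341.5104

$341.51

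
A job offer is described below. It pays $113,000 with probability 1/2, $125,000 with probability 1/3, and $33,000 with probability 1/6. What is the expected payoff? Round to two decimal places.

EV = 1/2 × 113000 + 1/3 × 125000 + 1/6 × 33000 = 56500 + 41666.6667 + 5500 = 103666.6667

$103,666.67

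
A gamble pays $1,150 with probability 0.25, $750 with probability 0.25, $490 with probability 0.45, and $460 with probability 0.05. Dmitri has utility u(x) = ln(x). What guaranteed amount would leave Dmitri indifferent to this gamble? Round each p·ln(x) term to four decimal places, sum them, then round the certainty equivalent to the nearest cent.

$672.50

E[u] = 0.25·ln(1150) + 0.25·ln(750) + 0.45·ln(490) + 0.05·ln(460) = 1.7619 + 1.6550 + 2.7875 + 0.3066 = 6.5110
CE = e^6.5110 ≈ 672.50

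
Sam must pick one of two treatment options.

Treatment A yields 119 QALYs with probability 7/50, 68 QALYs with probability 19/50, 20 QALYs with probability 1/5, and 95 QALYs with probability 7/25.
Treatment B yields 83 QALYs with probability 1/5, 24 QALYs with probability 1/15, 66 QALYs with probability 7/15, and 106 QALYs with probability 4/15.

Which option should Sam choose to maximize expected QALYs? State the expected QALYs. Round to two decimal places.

Treatment A = 7/50 × 119 + 19/50 × 68 + 1/5 × 20 + 7/25 × 95 = 16.66 + 25.84 + 4 + 26.6 = 73.1
Treatment B = 1/5 × 83 + 1/15 × 24 + 7/15 × 66 + 4/15 × 106 = 16.6 + 1.6 + 30.8 + 28.2667 = 77.2667

Treatment B (77.27 QALYs)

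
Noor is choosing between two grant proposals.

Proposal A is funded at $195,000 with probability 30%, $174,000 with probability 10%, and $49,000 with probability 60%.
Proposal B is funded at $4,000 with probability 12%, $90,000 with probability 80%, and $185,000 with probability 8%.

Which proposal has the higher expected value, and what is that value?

Proposal A = 0.3 × 195000 + 0.1 × 174000 + 0.6 × 49000 = 58500 + 17400 + 29400 = 105300
Proposal B = 0.12 × 4000 + 0.8 × 90000 + 0.08 × 185000 = 480 + 72000 + 14800 = 87280

Proposal A ($105,300)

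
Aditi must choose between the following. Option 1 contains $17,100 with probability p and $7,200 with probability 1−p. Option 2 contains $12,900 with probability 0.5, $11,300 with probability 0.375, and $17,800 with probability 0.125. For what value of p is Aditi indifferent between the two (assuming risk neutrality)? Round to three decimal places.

EV(Option 2) = 0.5 × 12900 + 0.375 × 11300 + 0.125 × 17800 = 6450 + 4237.5 + 2225 = 12912.5
p·17100 + (1−p)·7200 = 12912.5
9900p + 7200 = 12912.5
p = (12912.5 − 7200) / 9900

p = 0.577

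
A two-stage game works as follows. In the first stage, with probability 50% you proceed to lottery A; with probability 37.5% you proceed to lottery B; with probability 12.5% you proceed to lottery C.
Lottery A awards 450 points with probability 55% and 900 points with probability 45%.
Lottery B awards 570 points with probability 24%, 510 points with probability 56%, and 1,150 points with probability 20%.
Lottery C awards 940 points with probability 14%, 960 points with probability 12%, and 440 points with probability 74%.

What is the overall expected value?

EV(A) = 0.55 × 450 + 0.45 × 900 = 247.5 + 405 = 652.5
EV(B) = 0.24 × 570 + 0.56 × 510 + 0.2 × 1150 = 136.8 + 285.6 + 230 = 652.4
EV(C) = 0.14 × 940 + 0.12 × 960 + 0.74 × 440 = 131.6 + 115.2 + 325.6 = 572.4
Overall = 0.5 × 652.5 + 0.375 × 652.4 + 0.125 × 572.4 = 326.25 + 244.65 + 71.55 = 642.45

642.45 points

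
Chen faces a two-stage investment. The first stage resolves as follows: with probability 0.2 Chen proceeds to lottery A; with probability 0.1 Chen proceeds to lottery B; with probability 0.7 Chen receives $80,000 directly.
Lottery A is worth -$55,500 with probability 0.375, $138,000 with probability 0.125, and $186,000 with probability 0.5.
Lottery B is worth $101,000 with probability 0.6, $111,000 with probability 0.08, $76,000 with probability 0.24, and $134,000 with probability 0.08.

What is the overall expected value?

$83,731.50

EV(A) = 0.375 × (-55500) + 0.125 × 138000 + 0.5 × 186000 = -20812.5 + 17250 + 93000 = 89437.5
EV(B) = 0.6 × 101000 + 0.08 × 111000 + 0.24 × 76000 + 0.08 × 134000 = 60600 + 8880 + 18240 + 10720 = 98440
Branch C: 80000 (certain)
Overall = 0.2 × 89437.5 + 0.1 × 98440 + 0.7 × 80000 = 17887.5 + 9844 + 56000 = 83731.5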